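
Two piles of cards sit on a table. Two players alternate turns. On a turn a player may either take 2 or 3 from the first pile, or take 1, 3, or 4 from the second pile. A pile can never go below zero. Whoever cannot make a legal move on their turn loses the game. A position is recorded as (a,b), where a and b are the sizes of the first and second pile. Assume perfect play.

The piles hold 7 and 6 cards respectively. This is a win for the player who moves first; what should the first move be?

Classify positions by backward induction: terminal positions (no move available) are L. From any other position, the mover wins iff some move reaches an L.
No move ever increases a pile, so every position that can arise here has a ≤ 7 and b ≤ 6; it is enough to label the cells with 0 ≤ a ≤ 7 and 0 ≤ b ≤ 6.
Every move lowers a or b (never raises either), so fill the grid row by row in increasing a, and left to right within a row: each cell's successors are then already labelled.
      b=0  b=1  b=2  b=3  b=4  b=5  b=6
a=0:    L    W    L    W    W    W    W
a=1:    L    W    L    W    W    W    W
a=2:    W    L    W    L    W    W    W
a=3:    W    L    W    L    W    W    W
a=4:    W    W    W    W    L    W    L
a=5:    L    W    L    W    W    W    W
a=6:    L    W    L    W    W    W    W
a=7:    W    L    W    L    W    W    W
Cells with no legal move (terminal, hence L): (0,0), (1,0).
The remaining L cells, each justified by listing all of its moves:
(0,2): only reaches (0,1)(W), which is W → L
(1,2): only reaches (1,1)(W), which is W → L
(2,1): only reaches (0,1)(W), (2,0)(W), all W → L
(2,3): only reaches (0,3)(W), (2,2)(W), (2,0)(W), all W → L
(3,1): only reaches (1,1)(W), (0,1)(W), (3,0)(W), all W → L
(3,3): only reaches (1,3)(W), (0,3)(W), (3,2)(W), (3,0)(W), all W → L
(4,4): only reaches (2,4)(W), (1,4)(W), (4,3)(W), (4,1)(W), (4,0)(W), all W → L
(4,6): only reaches (2,6)(W), (1,6)(W), (4,5)(W), (4,3)(W), (4,2)(W), all W → L
(5,0): only reaches (3,0)(W), (2,0)(W), all W → L
(5,2): only reaches (3,2)(W), (2,2)(W), (5,1)(W), all W → L
(6,0): only reaches (4,0)(W), (3,0)(W), all W → L
(6,2): only reaches (4,2)(W), (3,2)(W), (6,1)(W), all W → L
(7,1): only reaches (5,1)(W), (4,1)(W), (7,0)(W), all W → L
(7,3): only reaches (5,3)(W), (4,3)(W), (7,2)(W), (7,0)(W), all W → L
Every other cell has at least one move into one of the L cells above, so it is W.
From (7,6), the L positions reachable in one move are: (4,6), (7,3). Any move reaching one of these is winning.

Move to (4,6).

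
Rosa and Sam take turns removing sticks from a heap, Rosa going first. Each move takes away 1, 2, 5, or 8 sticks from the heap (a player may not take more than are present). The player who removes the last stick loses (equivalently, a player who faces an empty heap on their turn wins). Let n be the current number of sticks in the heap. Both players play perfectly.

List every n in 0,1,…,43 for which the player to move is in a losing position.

Classify positions by backward induction: terminal positions (no move available) are W. From any other position, the mover wins iff some move reaches an L.
n=0: no move; the opponent has just taken the last stick and therefore loses → W
n=1: only reaches 0(W), which is W → L
n=2: reaches L-position 1 → W
n=3: reaches L-position 1 → W
n=4: only reaches 3(W), 2(W), all W → L
n=5: reaches L-position 4 → W
n=6: reaches L-position 4 → W
n=7: only reaches 6(W), 5(W), 2(W), all W → L
n=8: reaches L-position 7 → W
n=9: reaches L-position 7 → W
n=10: only reaches 9(W), 8(W), 5(W), 2(W), all W → L
n=11: reaches L-position 10 → W
n=12: reaches L-position 10 → W
n=13: only reaches 12(W), 11(W), 8(W), 5(W), all W → L
n=14: reaches L-position 13 → W
n=15: reaches L-position 13 → W
n=16: only reaches 15(W), 14(W), 11(W), 8(W), all W → L
n=17: reaches L-position 16 → W
n=18: reaches L-position 16 → W
n=19: only reaches 18(W), 17(W), 14(W), 11(W), all W → L
n=20: reaches L-position 19 → W
n=21: reaches L-position 19 → W
n=22: only reaches 21(W), 20(W), 17(W), 14(W), all W → L
n=23: reaches L-position 22 → W
n=24: reaches L-position 22 → W
n=25: only reaches 24(W), 23(W), 20(W), 17(W), all W → L
n=26: reaches L-position 25 → W
n=27: reaches L-position 25 → W
n=28: only reaches 27(W), 26(W), 23(W), 20(W), all W → L
n=29: reaches L-position 28 → W
n=30: reaches L-position 28 → W
n=31: only reaches 30(W), 29(W), 26(W), 23(W), all W → L
n=32: reaches L-position 31 → W
n=33: reaches L-position 31 → W
n=34: only reaches 33(W), 32(W), 29(W), 26(W), all W → L
n=35: reaches L-position 34 → W
n=36: reaches L-position 34 → W
n=37: only reaches 36(W), 35(W), 32(W), 29(W), all W → L
n=38: reaches L-position 37 → W
n=39: reaches L-position 37 → W
n=40: only reaches 39(W), 38(W), 35(W), 32(W), all W → L
n=41: reaches L-position 40 → W
n=42: reaches L-position 40 → W
n=43: only reaches 42(W), 41(W), 38(W), 35(W), all W → L
The losing starting values of n are exactly the entries labelled L in this table (15 of them).

1, 4, 7, 10, 13, 16, 19, 22, 25, 28, 31, 34, 37, 40, 43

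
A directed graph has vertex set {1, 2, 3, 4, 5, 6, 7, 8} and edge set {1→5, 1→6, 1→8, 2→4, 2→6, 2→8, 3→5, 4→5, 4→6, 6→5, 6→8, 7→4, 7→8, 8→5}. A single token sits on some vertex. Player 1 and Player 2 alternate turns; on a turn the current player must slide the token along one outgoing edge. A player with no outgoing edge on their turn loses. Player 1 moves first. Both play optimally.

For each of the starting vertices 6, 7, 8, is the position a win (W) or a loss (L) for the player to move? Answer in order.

6: W, 7: L, 8: W

Build the W/L table. Terminal = L. A non-terminal position is W if it has a move to some L; otherwise it is L.
Every edge goes from a vertex to one that appears earlier in the order 5, 8, 6, 4, 7, 2, 3, 1, so processing vertices in that order labels each vertex after all of its successors.
5: no outgoing edge → L
8: →5(L), so W
6: →5(L), so W
4: →5(L), so W
7: →4(W), 8(W) — all W, so L
2: →4(W), 6(W), 8(W) — all W, so L
3: →5(L), so W
1: →5(L), so W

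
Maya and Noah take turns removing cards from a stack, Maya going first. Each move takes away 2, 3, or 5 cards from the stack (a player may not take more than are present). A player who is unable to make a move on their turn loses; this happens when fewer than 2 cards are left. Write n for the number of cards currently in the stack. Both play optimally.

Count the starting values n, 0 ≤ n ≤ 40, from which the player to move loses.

Work bottom-up. With no move the player to move loses. Otherwise the position is W if at least one move leads to an L position for the opponent, and L if every move leads to a W.
n=0: no move → L
n=1: no move → L
n=2: W (go to 0, an L position)
n=3: W (go to 1, an L position)
n=4: W (go to 1, an L position)
n=5: W (go to 0, an L position)
n=6: W (go to 1, an L position)
n=7: L (options 5(W), 4(W), 2(W) are all W)
n=8: L (options 6(W), 5(W), 3(W) are all W)
n=9: W (go to 7, an L position)
n=10: W (go to 8, an L position)
n=11: W (go to 8, an L position)
n=12: W (go to 7, an L position)
n=13: W (go to 8, an L position)
n=14: L (options 12(W), 11(W), 9(W) are all W)
n=15: L (options 13(W), 12(W), 10(W) are all W)
n=16: W (go to 14, an L position)
n=17: W (go to 15, an L position)
n=18: W (go to 15, an L position)
n=19: W (go to 14, an L position)
n=20: W (go to 15, an L position)
n=21: L (options 19(W), 18(W), 16(W) are all W)
n=22: L (options 20(W), 19(W), 17(W) are all W)
n=23: W (go to 21, an L position)
n=24: W (go to 22, an L position)
n=25: W (go to 22, an L position)
n=26: W (go to 21, an L position)
n=27: W (go to 22, an L position)
n=28: L (options 26(W), 25(W), 23(W) are all W)
n=29: L (options 27(W), 26(W), 24(W) are all W)
n=30: W (go to 28, an L position)
n=31: W (go to 29, an L position)
n=32: W (go to 29, an L position)
n=33: W (go to 28, an L position)
n=34: W (go to 29, an L position)
n=35: L (options 33(W), 32(W), 30(W) are all W)
n=36: L (options 34(W), 33(W), 31(W) are all W)
n=37: W (go to 35, an L position)
n=38: W (go to 36, an L position)
n=39: W (go to 36, an L position)
n=40: W (go to 35, an L position)
L entries with 0 ≤ n ≤ 40: n = 0, 1, 7, 8, 14, 15, 21, 22, 28, 29, 35, 36; that makes 12.

12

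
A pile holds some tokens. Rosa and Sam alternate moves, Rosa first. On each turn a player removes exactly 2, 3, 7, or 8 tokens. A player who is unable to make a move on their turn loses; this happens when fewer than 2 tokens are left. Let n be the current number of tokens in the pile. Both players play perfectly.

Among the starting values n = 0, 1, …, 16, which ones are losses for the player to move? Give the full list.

0, 1, 5, 6, 10, 11, 15, 16

Classify positions by backward induction: terminal positions (no move available) are L. From any other position, the mover wins iff some move reaches an L.
n=0: no move → L
n=1: no move → L
n=2: reaches L-position 0 → W
n=3: reaches L-position 1 → W
n=4: reaches L-position 1 → W
n=5: only reaches 3(W), 2(W), all W → L
n=6: only reaches 4(W), 3(W), all W → L
n=7: reaches L-position 5 → W
n=8: reaches L-position 6 → W
n=9: reaches L-position 6 → W
n=10: only reaches 8(W), 7(W), 3(W), 2(W), all W → L
n=11: only reaches 9(W), 8(W), 4(W), 3(W), all W → L
n=12: reaches L-position 10 → W
n=13: reaches L-position 11 → W
n=14: reaches L-position 11 → W
n=15: only reaches 13(W), 12(W), 8(W), 7(W), all W → L
n=16: only reaches 14(W), 13(W), 9(W), 8(W), all W → L
Reading off the rows marked L gives the requested list; there are 8 such values of n.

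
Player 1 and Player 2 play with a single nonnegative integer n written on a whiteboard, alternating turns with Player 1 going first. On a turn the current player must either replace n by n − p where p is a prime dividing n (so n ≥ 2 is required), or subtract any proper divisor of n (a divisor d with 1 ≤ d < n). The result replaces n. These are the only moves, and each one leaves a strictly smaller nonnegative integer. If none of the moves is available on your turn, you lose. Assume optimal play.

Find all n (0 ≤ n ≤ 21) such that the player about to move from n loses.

Work bottom-up. With no move the player to move loses. Otherwise the position is W if at least one move leads to an L position for the opponent, and L if every move leads to a W.
n=0: no move → L
n=1: no move → L
n=2: →0(L), so W
n=3: →0(L), so W
n=4: →2(W), 3(W) — all W, so L
n=5: →0(L), so W
n=6: →4(L), so W
n=7: →0(L), so W
n=8: →4(L), so W
n=9: →6(W), 8(W) — all W, so L
n=10: →9(L), so W
n=11: →0(L), so W
n=12: →9(L), so W
n=13: →0(L), so W
n=14: →7(W), 12(W), 13(W) — all W, so L
n=15: →14(L), so W
n=16: →14(L), so W
n=17: →0(L), so W
n=18: →9(L), so W
n=19: →0(L), so W
n=20: →10(W), 15(W), 16(W), 18(W), 19(W) — all W, so L
n=21: →14(L), so W
The losing starting values of n are exactly the entries labelled L in this table (6 of them).

0, 1, 4, 9, 14, 20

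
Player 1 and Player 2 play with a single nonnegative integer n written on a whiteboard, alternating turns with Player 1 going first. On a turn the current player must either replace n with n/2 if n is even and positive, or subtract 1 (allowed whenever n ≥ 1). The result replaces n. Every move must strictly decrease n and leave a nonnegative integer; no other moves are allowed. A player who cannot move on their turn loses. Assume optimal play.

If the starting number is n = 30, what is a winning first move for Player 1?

Label each position W (a win for the player to move) or L (a loss). A position with no legal move is L; any other position is W exactly when some move reaches an L, and L when every move reaches a W.
n=0: no move → L
n=1: →0(L), so W
n=2: →1(W) only, which is W, so L
n=3: →2(L), so W
n=4: →2(L), so W
n=5: →4(W) only, which is W, so L
n=6: →5(L), so W
n=7: →6(W) only, which is W, so L
n=8: →7(L), so W
n=9: →8(W) only, which is W, so L
n=10: →5(L), so W
n=11: →10(W) only, which is W, so L
n=12: →11(L), so W
n=13: →12(W) only, which is W, so L
n=14: →7(L), so W
n=15: →14(W) only, which is W, so L
n=16: →15(L), so W
n=17: →16(W) only, which is W, so L
n=18: →9(L), so W
n=19: →18(W) only, which is W, so L
n=20: →19(L), so W
n=21: →20(W) only, which is W, so L
n=22: →11(L), so W
n=23: →22(W) only, which is W, so L
n=24: →23(L), so W
n=25: →24(W) only, which is W, so L
n=26: →13(L), so W
n=27: →26(W) only, which is W, so L
n=28: →27(L), so W
n=29: →28(W) only, which is W, so L
n=30: →15(L), so W
From 30, the L positions reachable in one move are: 15, 29. Any move reaching one of these is winning.

Move to 15.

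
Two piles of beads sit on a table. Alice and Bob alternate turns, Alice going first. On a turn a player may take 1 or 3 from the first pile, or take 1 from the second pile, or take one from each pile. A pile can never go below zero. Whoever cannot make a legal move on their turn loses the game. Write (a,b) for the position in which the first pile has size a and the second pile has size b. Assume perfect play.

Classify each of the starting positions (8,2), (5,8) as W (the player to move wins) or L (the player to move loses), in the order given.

(8,2): L, (5,8): W

Classify positions by backward induction: terminal positions (no move available) are L. From any other position, the mover wins iff some move reaches an L.
No move ever increases a pile, so every position that can arise here has a ≤ 8 and b ≤ 8; it is enough to label the cells with 0 ≤ a ≤ 8 and 0 ≤ b ≤ 8.
Every move lowers a or b (never raises either), so fill the grid row by row in increasing a, and left to right within a row: each cell's successors are then already labelled.
      b=0  b=1  b=2  b=3  b=4  b=5  b=6  b=7  b=8
a=0:    L    W    L    W    L    W    L    W    L
a=1:    W    W    W    W    W    W    W    W    W
a=2:    L    W    L    W    L    W    L    W    L
a=3:    W    W    W    W    W    W    W    W    W
a=4:    L    W    L    W    L    W    L    W    L
a=5:    W    W    W    W    W    W    W    W    W
a=6:    L    W    L    W    L    W    L    W    L
a=7:    W    W    W    W    W    W    W    W    W
a=8:    L    W    L    W    L    W    L    W    L
Cells with no legal move (terminal, hence L): (0,0).
The remaining L cells, each justified by listing all of its moves:
(0,2): only reaches (0,1)(W), which is W → L
(0,4): only reaches (0,3)(W), which is W → L
(0,6): only reaches (0,5)(W), which is W → L
(0,8): only reaches (0,7)(W), which is W → L
(2,0): only reaches (1,0)(W), which is W → L
(2,2): only reaches (1,2)(W), (2,1)(W), (1,1)(W), all W → L
(2,4): only reaches (1,4)(W), (2,3)(W), (1,3)(W), all W → L
(2,6): only reaches (1,6)(W), (2,5)(W), (1,5)(W), all W → L
(2,8): only reaches (1,8)(W), (2,7)(W), (1,7)(W), all W → L
(4,0): only reaches (3,0)(W), (1,0)(W), all W → L
(4,2): only reaches (3,2)(W), (1,2)(W), (4,1)(W), (3,1)(W), all W → L
(4,4): only reaches (3,4)(W), (1,4)(W), (4,3)(W), (3,3)(W), all W → L
(4,6): only reaches (3,6)(W), (1,6)(W), (4,5)(W), (3,5)(W), all W → L
(4,8): only reaches (3,8)(W), (1,8)(W), (4,7)(W), (3,7)(W), all W → L
(6,0): only reaches (5,0)(W), (3,0)(W), all W → L
(6,2): only reaches (5,2)(W), (3,2)(W), (6,1)(W), (5,1)(W), all W → L
(6,4): only reaches (5,4)(W), (3,4)(W), (6,3)(W), (5,3)(W), all W → L
(6,6): only reaches (5,6)(W), (3,6)(W), (6,5)(W), (5,5)(W), all W → L
(6,8): only reaches (5,8)(W), (3,8)(W), (6,7)(W), (5,7)(W), all W → L
(8,0): only reaches (7,0)(W), (5,0)(W), all W → L
(8,2): only reaches (7,2)(W), (5,2)(W), (8,1)(W), (7,1)(W), all W → L
(8,4): only reaches (7,4)(W), (5,4)(W), (8,3)(W), (7,3)(W), all W → L
(8,6): only reaches (7,6)(W), (5,6)(W), (8,5)(W), (7,5)(W), all W → L
(8,8): only reaches (7,8)(W), (5,8)(W), (8,7)(W), (7,7)(W), all W → L
Every other cell has at least one move into one of the L cells above, so it is W.
(8,2): one of the L cells justified above, so L
(5,8): the move to (4,8) reaches an L cell, so W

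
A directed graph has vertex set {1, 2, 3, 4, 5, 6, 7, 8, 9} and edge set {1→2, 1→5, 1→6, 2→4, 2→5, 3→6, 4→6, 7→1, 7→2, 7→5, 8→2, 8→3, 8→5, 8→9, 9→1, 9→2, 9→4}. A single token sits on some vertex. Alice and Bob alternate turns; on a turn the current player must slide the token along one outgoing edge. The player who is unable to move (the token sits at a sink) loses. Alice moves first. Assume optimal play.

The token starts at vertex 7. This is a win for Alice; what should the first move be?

Compute win/loss labels from the base case upward. A position with no move is L. Any other position is W if it can reach an L in one move, else L.
Every edge goes from a vertex to one that appears earlier in the order 5, 6, 4, 2, 1, 9, 3, 7, 8, so processing vertices in that order labels each vertex after all of its successors.
5: no outgoing edge → L
6: no outgoing edge → L
4: reaches L-position 6 → W
2: reaches L-position 5 → W
1: reaches L-position 6 → W
9: only reaches 1(W), 2(W), 4(W), all W → L
3: reaches L-position 6 → W
7: reaches L-position 5 → W
8: reaches L-position 9 → W
From 7, the L positions reachable in one move are: 5.

Move to 5.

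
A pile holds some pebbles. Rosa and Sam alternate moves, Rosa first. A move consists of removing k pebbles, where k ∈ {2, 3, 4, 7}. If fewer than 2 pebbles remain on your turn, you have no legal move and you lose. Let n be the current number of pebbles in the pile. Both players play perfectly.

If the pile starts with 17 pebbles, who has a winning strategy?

Sam wins.

Label each position W (a win for the player to move) or L (a loss). A position with no legal move is L; any other position is W exactly when some move reaches an L, and L when every move reaches a W.
n=0: no move → L
n=1: no move → L
n=2: W (go to 0, an L position)
n=3: W (go to 1, an L position)
n=4: W (go to 1, an L position)
n=5: W (go to 1, an L position)
n=6: L (options 4(W), 3(W), 2(W) are all W)
n=7: W (go to 0, an L position)
n=8: W (go to 6, an L position)
n=9: W (go to 6, an L position)
n=10: W (go to 6, an L position)
n=11: L (options 9(W), 8(W), 7(W), 4(W) are all W)
n=12: L (options 10(W), 9(W), 8(W), 5(W) are all W)
n=13: W (go to 11, an L position)
n=14: W (go to 12, an L position)
n=15: W (go to 12, an L position)
n=16: W (go to 12, an L position)
n=17: L (options 15(W), 14(W), 13(W), 10(W) are all W)
Every move from 17 reaches a W position, so the mover loses.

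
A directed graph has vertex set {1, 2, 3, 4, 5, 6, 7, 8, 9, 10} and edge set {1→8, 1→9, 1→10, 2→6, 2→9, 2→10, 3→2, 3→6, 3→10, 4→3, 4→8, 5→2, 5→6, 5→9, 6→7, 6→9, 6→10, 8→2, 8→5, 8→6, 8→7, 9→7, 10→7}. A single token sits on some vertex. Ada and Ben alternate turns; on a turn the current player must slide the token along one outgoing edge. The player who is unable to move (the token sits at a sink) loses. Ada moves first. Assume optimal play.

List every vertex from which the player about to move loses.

Label each position W (a win for the player to move) or L (a loss). A position with no legal move is L; any other position is W exactly when some move reaches an L, and L when every move reaches a W.
Every edge goes from a vertex to one that appears earlier in the order 7, 9, 10, 6, 2, 3, 5, 8, 4, 1, so processing vertices in that order labels each vertex after all of its successors.
7: no outgoing edge → L
9: →7(L), so W
10: →7(L), so W
6: →7(L), so W
2: →6(W), 10(W), 9(W) — all W, so L
3: →2(L), so W
5: →2(L), so W
8: →2(L), so W
4: →8(W), 3(W) — all W, so L
1: →8(W), 10(W), 9(W) — all W, so L
Reading off the rows marked L gives the requested list; there are 4 such vertices.

1, 2, 4, 7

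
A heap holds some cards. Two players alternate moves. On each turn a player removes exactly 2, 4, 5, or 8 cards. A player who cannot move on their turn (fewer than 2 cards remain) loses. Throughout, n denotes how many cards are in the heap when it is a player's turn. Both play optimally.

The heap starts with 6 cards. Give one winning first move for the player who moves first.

Remove 5, leaving 1.

Work bottom-up. With no move the player to move loses. Otherwise the position is W if at least one move leads to an L position for the opponent, and L if every move leads to a W.
n=0: no move → L
n=1: no move → L
n=2: W (go to 0, an L position)
n=3: W (go to 1, an L position)
n=4: W (go to 0, an L position)
n=5: W (go to 1, an L position)
n=6: W (go to 1, an L position)
From 6, the L positions reachable in one move are: 1.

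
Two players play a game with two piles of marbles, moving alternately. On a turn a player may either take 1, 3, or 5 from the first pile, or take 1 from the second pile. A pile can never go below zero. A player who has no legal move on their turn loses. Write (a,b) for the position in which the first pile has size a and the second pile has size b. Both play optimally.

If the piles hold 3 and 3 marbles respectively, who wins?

Positions with no move are L. A position that does have a move is losing for the player to move precisely when every available move leads to a winning position for the opponent. Fill in the labels:
No move ever increases a pile, so every position that can arise here has a ≤ 3 and b ≤ 3; it is enough to label the cells with 0 ≤ a ≤ 3 and 0 ≤ b ≤ 3.
Every move lowers a or b (never raises either), so fill the grid row by row in increasing a, and left to right within a row: each cell's successors are then already labelled.
      b=0  b=1  b=2  b=3
a=0:    L    W    L    W
a=1:    W    L    W    L
a=2:    L    W    L    W
a=3:    W    L    W    L
Cells with no legal move (terminal, hence L): (0,0).
The remaining L cells, each justified by listing all of its moves:
(0,2): only reaches (0,1)(W), which is W → L
(1,1): only reaches (0,1)(W), (1,0)(W), all W → L
(1,3): only reaches (0,3)(W), (1,2)(W), all W → L
(2,0): only reaches (1,0)(W), which is W → L
(2,2): only reaches (1,2)(W), (2,1)(W), all W → L
(3,1): only reaches (2,1)(W), (0,1)(W), (3,0)(W), all W → L
(3,3): only reaches (2,3)(W), (0,3)(W), (3,2)(W), all W → L
Every other cell has at least one move into one of the L cells above, so it is W.
The starting position (3,3) is L: whatever the player to move does, the opponent receives a W position.

The second player wins.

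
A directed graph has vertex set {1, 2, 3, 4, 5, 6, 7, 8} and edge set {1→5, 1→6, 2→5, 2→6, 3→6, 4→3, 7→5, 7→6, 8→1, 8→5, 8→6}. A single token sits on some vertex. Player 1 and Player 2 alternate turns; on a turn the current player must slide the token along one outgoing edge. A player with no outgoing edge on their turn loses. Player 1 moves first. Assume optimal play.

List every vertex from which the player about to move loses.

4, 5, 6

Classify positions by backward induction: terminal positions (no move available) are L. From any other position, the mover wins iff some move reaches an L.
Every edge goes from a vertex to one that appears earlier in the order 6, 5, 3, 2, 1, 4, 7, 8, so processing vertices in that order labels each vertex after all of its successors.
6: no outgoing edge → L
5: no outgoing edge → L
3: W (go to 6, an L position)
2: W (go to 5, an L position)
1: W (go to 5, an L position)
4: L (sole option 3(W) is W)
7: W (go to 5, an L position)
8: W (go to 5, an L position)
The losing starting vertices are exactly the entries labelled L in this table (3 of them).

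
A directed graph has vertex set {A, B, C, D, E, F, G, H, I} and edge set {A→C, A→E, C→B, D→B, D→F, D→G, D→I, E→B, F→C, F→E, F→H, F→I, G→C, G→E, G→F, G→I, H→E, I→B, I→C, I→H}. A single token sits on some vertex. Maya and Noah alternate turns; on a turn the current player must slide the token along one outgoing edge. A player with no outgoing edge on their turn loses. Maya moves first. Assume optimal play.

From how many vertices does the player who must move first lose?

Label each position W (a win for the player to move) or L (a loss). A position with no legal move is L; any other position is W exactly when some move reaches an L, and L when every move reaches a W.
Every edge goes from a vertex to one that appears earlier in the order B, C, E, H, I, F, A, G, D, so processing vertices in that order labels each vertex after all of its successors.
B: no outgoing edge → L
C: can move to B, which is L ⇒ W
E: can move to B, which is L ⇒ W
H: the only move is to E(W), a W ⇒ L
I: can move to H, which is L ⇒ W
F: can move to H, which is L ⇒ W
A: moves to E(W), C(W); every one is W ⇒ L
G: moves to F(W), I(W), E(W), C(W); every one is W ⇒ L
D: can move to G, which is L ⇒ W
The L vertices are A, B, G, H; that is 4 in all.

4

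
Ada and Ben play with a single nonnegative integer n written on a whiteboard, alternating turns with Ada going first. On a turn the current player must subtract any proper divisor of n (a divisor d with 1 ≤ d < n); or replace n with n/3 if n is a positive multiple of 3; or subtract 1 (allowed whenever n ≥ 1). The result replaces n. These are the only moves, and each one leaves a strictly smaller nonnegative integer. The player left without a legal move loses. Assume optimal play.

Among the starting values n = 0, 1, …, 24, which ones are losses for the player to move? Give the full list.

0, 2, 5, 7, 9, 11, 13, 16, 19, 23

Use the standard recursion: the mover loses at a terminal position; elsewhere, the mover wins exactly when some move hands the opponent an L position.
n=0: no move → L
n=1: reaches L-position 0 → W
n=2: only reaches 1(W), which is W → L
n=3: reaches L-position 2 → W
n=4: reaches L-position 2 → W
n=5: only reaches 4(W), which is W → L
n=6: reaches L-position 2 → W
n=7: only reaches 6(W), which is W → L
n=8: reaches L-position 7 → W
n=9: only reaches 3(W), 6(W), 8(W), all W → L
n=10: reaches L-position 5 → W
n=11: only reaches 10(W), which is W → L
n=12: reaches L-position 9 → W
n=13: only reaches 12(W), which is W → L
n=14: reaches L-position 7 → W
n=15: reaches L-position 5 → W
n=16: only reaches 8(W), 12(W), 14(W), 15(W), all W → L
n=17: reaches L-position 16 → W
n=18: reaches L-position 9 → W
n=19: only reaches 18(W), which is W → L
n=20: reaches L-position 16 → W
n=21: reaches L-position 7 → W
n=22: reaches L-position 11 → W
n=23: only reaches 22(W), which is W → L
n=24: reaches L-position 16 → W
Reading off the rows marked L gives the requested list; there are 10 such values of n.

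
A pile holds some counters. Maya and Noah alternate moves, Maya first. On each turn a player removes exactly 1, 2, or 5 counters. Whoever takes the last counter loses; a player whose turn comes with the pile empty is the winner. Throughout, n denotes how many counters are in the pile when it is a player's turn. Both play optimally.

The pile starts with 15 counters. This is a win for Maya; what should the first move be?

Remove 2, leaving 13.

Compute win/loss labels from the base case upward. A position with no move is W. Any other position is W if it can reach an L in one move, else L.
n=0: no move; the opponent has just taken the last counter and therefore loses → W
n=1: only reaches 0(W), which is W → L
n=2: reaches L-position 1 → W
n=3: reaches L-position 1 → W
n=4: only reaches 3(W), 2(W), all W → L
n=5: reaches L-position 4 → W
n=6: reaches L-position 4 → W
n=7: only reaches 6(W), 5(W), 2(W), all W → L
n=8: reaches L-position 7 → W
n=9: reaches L-position 7 → W
n=10: only reaches 9(W), 8(W), 5(W), all W → L
n=11: reaches L-position 10 → W
n=12: reaches L-position 10 → W
n=13: only reaches 12(W), 11(W), 8(W), all W → L
n=14: reaches L-position 13 → W
n=15: reaches L-position 13 → W
From 15, the L positions reachable in one move are: 13, 10. Any move reaching one of these is winning.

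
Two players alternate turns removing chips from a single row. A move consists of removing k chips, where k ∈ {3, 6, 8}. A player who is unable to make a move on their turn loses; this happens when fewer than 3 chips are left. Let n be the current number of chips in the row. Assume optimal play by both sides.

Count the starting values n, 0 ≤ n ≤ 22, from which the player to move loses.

7

Compute win/loss labels from the base case upward. A position with no move is L. Any other position is W if it can reach an L in one move, else L.
n=0: no move → L
n=1: no move → L
n=2: no move → L
n=3: reaches L-position 0 → W
n=4: reaches L-position 1 → W
n=5: reaches L-position 2 → W
n=6: reaches L-position 0 → W
n=7: reaches L-position 1 → W
n=8: reaches L-position 2 → W
n=9: reaches L-position 1 → W
n=10: reaches L-position 2 → W
n=11: only reaches 8(W), 5(W), 3(W), all W → L
n=12: only reaches 9(W), 6(W), 4(W), all W → L
n=13: only reaches 10(W), 7(W), 5(W), all W → L
n=14: reaches L-position 11 → W
n=15: reaches L-position 12 → W
n=16: reaches L-position 13 → W
n=17: reaches L-position 11 → W
n=18: reaches L-position 12 → W
n=19: reaches L-position 13 → W
n=20: reaches L-position 12 → W
n=21: reaches L-position 13 → W
n=22: only reaches 19(W), 16(W), 14(W), all W → L
L entries with 0 ≤ n ≤ 22: n = 0, 1, 2, 11, 12, 13, 22; that makes 7.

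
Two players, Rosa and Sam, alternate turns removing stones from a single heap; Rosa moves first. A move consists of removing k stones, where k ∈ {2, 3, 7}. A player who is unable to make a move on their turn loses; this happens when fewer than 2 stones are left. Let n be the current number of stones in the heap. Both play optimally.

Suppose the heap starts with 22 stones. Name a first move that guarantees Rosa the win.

Compute win/loss labels from the base case upward. A position with no move is L. Any other position is W if it can reach an L in one move, else L.
n=0: no move → L
n=1: no move → L
n=2: reaches L-position 0 → W
n=3: reaches L-position 1 → W
n=4: reaches L-position 1 → W
n=5: only reaches 3(W), 2(W), all W → L
n=6: only reaches 4(W), 3(W), all W → L
n=7: reaches L-position 5 → W
n=8: reaches L-position 6 → W
n=9: reaches L-position 6 → W
n=10: only reaches 8(W), 7(W), 3(W), all W → L
n=11: only reaches 9(W), 8(W), 4(W), all W → L
n=12: reaches L-position 10 → W
n=13: reaches L-position 11 → W
n=14: reaches L-position 11 → W
n=15: only reaches 13(W), 12(W), 8(W), all W → L
n=16: only reaches 14(W), 13(W), 9(W), all W → L
n=17: reaches L-position 15 → W
n=18: reaches L-position 16 → W
n=19: reaches L-position 16 → W
n=20: only reaches 18(W), 17(W), 13(W), all W → L
n=21: only reaches 19(W), 18(W), 14(W), all W → L
n=22: reaches L-position 20 → W
From 22, the L positions reachable in one move are: 20, 15. Any move reaching one of these is winning.

Remove 2, leaving 20.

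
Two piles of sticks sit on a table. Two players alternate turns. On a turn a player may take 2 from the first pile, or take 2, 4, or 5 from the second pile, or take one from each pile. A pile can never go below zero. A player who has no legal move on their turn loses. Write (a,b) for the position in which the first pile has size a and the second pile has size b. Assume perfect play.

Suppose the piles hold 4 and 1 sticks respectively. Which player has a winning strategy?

Build the W/L table. Terminal = L. A non-terminal position is W if it has a move to some L; otherwise it is L.
No move ever increases a pile, so every position that can arise here has a ≤ 4 and b ≤ 1; it is enough to label the cells with 0 ≤ a ≤ 4 and 0 ≤ b ≤ 1.
Every move lowers a or b (never raises either), so fill the grid row by row in increasing a, and left to right within a row: each cell's successors are then already labelled.
      b=0  b=1
a=0:    L    L
a=1:    L    W
a=2:    W    W
a=3:    W    L
a=4:    L    L
Cells with no legal move (terminal, hence L): (0,0), (0,1), (1,0).
The remaining L cells, each justified by listing all of its moves:
(3,1): moves to (1,1)(W), (2,0)(W); every one is W ⇒ L
(4,0): the only move is to (2,0)(W), a W ⇒ L
(4,1): moves to (2,1)(W), (3,0)(W); every one is W ⇒ L
Every other cell has at least one move into one of the L cells above, so it is W.
Every move from (4,1) reaches a W position, so the mover loses.

The second player wins.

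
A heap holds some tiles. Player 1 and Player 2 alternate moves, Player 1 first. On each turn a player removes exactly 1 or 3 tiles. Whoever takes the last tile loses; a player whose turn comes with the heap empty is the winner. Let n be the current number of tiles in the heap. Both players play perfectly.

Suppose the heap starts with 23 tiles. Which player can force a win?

Player 2 wins.

Use the standard recursion: the mover wins at a terminal position; elsewhere, the mover wins exactly when some move hands the opponent an L position.
n=0: no move; the opponent has just taken the last tile and therefore loses → W
n=1: only reaches 0(W), which is W → L
n=2: reaches L-position 1 → W
n=3: only reaches 2(W), 0(W), all W → L
n=4: reaches L-position 3 → W
n=5: only reaches 4(W), 2(W), all W → L
n=6: reaches L-position 5 → W
n=7: only reaches 6(W), 4(W), all W → L
n=8: reaches L-position 7 → W
n=9: only reaches 8(W), 6(W), all W → L
n=10: reaches L-position 9 → W
n=11: only reaches 10(W), 8(W), all W → L
n=12: reaches L-position 11 → W
n=13: only reaches 12(W), 10(W), all W → L
n=14: reaches L-position 13 → W
n=15: only reaches 14(W), 12(W), all W → L
n=16: reaches L-position 15 → W
n=17: only reaches 16(W), 14(W), all W → L
n=18: reaches L-position 17 → W
n=19: only reaches 18(W), 16(W), all W → L
n=20: reaches L-position 19 → W
n=21: only reaches 20(W), 18(W), all W → L
n=22: reaches L-position 21 → W
n=23: only reaches 22(W), 20(W), all W → L
Every move from 23 reaches a W position, so the mover loses.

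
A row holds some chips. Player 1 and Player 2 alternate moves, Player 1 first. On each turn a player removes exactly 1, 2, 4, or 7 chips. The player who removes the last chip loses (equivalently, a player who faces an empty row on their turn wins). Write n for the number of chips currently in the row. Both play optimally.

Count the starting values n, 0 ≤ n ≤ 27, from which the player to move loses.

Use the standard recursion: the mover wins at a terminal position; elsewhere, the mover wins exactly when some move hands the opponent an L position.
n=0: no move; the opponent has just taken the last chip and therefore loses → W
n=1: only reaches 0(W), which is W → L
n=2: reaches L-position 1 → W
n=3: reaches L-position 1 → W
n=4: only reaches 3(W), 2(W), 0(W), all W → L
n=5: reaches L-position 4 → W
n=6: reaches L-position 4 → W
n=7: only reaches 6(W), 5(W), 3(W), 0(W), all W → L
n=8: reaches L-position 7 → W
n=9: reaches L-position 7 → W
n=10: only reaches 9(W), 8(W), 6(W), 3(W), all W → L
n=11: reaches L-position 10 → W
n=12: reaches L-position 10 → W
n=13: only reaches 12(W), 11(W), 9(W), 6(W), all W → L
n=14: reaches L-position 13 → W
n=15: reaches L-position 13 → W
n=16: only reaches 15(W), 14(W), 12(W), 9(W), all W → L
n=17: reaches L-position 16 → W
n=18: reaches L-position 16 → W
n=19: only reaches 18(W), 17(W), 15(W), 12(W), all W → L
n=20: reaches L-position 19 → W
n=21: reaches L-position 19 → W
n=22: only reaches 21(W), 20(W), 18(W), 15(W), all W → L
n=23: reaches L-position 22 → W
n=24: reaches L-position 22 → W
n=25: only reaches 24(W), 23(W), 21(W), 18(W), all W → L
n=26: reaches L-position 25 → W
n=27: reaches L-position 25 → W
L entries with 0 ≤ n ≤ 27: n = 1, 4, 7, 10, 13, 16, 19, 22, 25; that makes 9.

9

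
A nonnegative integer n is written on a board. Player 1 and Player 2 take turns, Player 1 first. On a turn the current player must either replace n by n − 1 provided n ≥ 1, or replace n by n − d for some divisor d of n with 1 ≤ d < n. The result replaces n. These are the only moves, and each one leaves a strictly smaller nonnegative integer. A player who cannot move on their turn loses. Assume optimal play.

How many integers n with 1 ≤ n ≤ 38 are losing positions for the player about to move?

Build the W/L table. Terminal = L. A non-terminal position is W if it has a move to some L; otherwise it is L.
n=0: no move → L
n=1: →0(L), so W
n=2: →1(W) only, which is W, so L
n=3: →2(L), so W
n=4: →2(L), so W
n=5: →4(W) only, which is W, so L
n=6: →5(L), so W
n=7: →6(W) only, which is W, so L
n=8: →7(L), so W
n=9: →6(W), 8(W) — all W, so L
n=10: →5(L), so W
n=11: →10(W) only, which is W, so L
n=12: →9(L), so W
n=13: →12(W) only, which is W, so L
n=14: →7(L), so W
n=15: →10(W), 12(W), 14(W) — all W, so L
n=16: →15(L), so W
n=17: →16(W) only, which is W, so L
n=18: →9(L), so W
n=19: →18(W) only, which is W, so L
n=20: →15(L), so W
n=21: →14(W), 18(W), 20(W) — all W, so L
n=22: →11(L), so W
n=23: →22(W) only, which is W, so L
n=24: →21(L), so W
n=25: →20(W), 24(W) — all W, so L
n=26: →13(L), so W
n=27: →18(W), 24(W), 26(W) — all W, so L
n=28: →21(L), so W
n=29: →28(W) only, which is W, so L
n=30: →15(L), so W
n=31: →30(W) only, which is W, so L
n=32: →31(L), so W
n=33: →22(W), 30(W), 32(W) — all W, so L
n=34: →17(L), so W
n=35: →28(W), 30(W), 34(W) — all W, so L
n=36: →27(L), so W
n=37: →36(W) only, which is W, so L
n=38: →19(L), so W
L entries with 1 ≤ n ≤ 38 (n=0 is outside the asked range and is not counted): n = 2, 5, 7, 9, 11, 13, 15, 17, 19, 21, 23, 25, 27, 29, 31, 33, 35, 37; that makes 18.

18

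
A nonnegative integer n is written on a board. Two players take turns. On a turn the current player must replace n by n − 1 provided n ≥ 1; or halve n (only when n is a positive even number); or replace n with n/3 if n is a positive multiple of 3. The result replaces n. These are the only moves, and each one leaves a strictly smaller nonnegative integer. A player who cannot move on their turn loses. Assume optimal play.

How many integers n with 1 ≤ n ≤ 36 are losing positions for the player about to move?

14

Build the W/L table. Terminal = L. A non-terminal position is W if it has a move to some L; otherwise it is L.
n=0: no move → L
n=1: can move to 0, which is L ⇒ W
n=2: the only move is to 1(W), a W ⇒ L
n=3: can move to 2, which is L ⇒ W
n=4: can move to 2, which is L ⇒ W
n=5: the only move is to 4(W), a W ⇒ L
n=6: can move to 2, which is L ⇒ W
n=7: the only move is to 6(W), a W ⇒ L
n=8: can move to 7, which is L ⇒ W
n=9: moves to 3(W), 8(W); every one is W ⇒ L
n=10: can move to 5, which is L ⇒ W
n=11: the only move is to 10(W), a W ⇒ L
n=12: can move to 11, which is L ⇒ W
n=13: the only move is to 12(W), a W ⇒ L
n=14: can move to 7, which is L ⇒ W
n=15: can move to 5, which is L ⇒ W
n=16: moves to 8(W), 15(W); every one is W ⇒ L
n=17: can move to 16, which is L ⇒ W
n=18: can move to 9, which is L ⇒ W
n=19: the only move is to 18(W), a W ⇒ L
n=20: can move to 19, which is L ⇒ W
n=21: can move to 7, which is L ⇒ W
n=22: can move to 11, which is L ⇒ W
n=23: the only move is to 22(W), a W ⇒ L
n=24: can move to 23, which is L ⇒ W
n=25: the only move is to 24(W), a W ⇒ L
n=26: can move to 13, which is L ⇒ W
n=27: can move to 9, which is L ⇒ W
n=28: moves to 14(W), 27(W); every one is W ⇒ L
n=29: can move to 28, which is L ⇒ W
n=30: moves to 10(W), 15(W), 29(W); every one is W ⇒ L
n=31: can move to 30, which is L ⇒ W
n=32: can move to 16, which is L ⇒ W
n=33: can move to 11, which is L ⇒ W
n=34: moves to 17(W), 33(W); every one is W ⇒ L
n=35: can move to 34, which is L ⇒ W
n=36: moves to 12(W), 18(W), 35(W); every one is W ⇒ L
L entries with 1 ≤ n ≤ 36 (n=0 is outside the asked range and is not counted): n = 2, 5, 7, 9, 11, 13, 16, 19, 23, 25, 28, 30, 34, 36; that makes 14.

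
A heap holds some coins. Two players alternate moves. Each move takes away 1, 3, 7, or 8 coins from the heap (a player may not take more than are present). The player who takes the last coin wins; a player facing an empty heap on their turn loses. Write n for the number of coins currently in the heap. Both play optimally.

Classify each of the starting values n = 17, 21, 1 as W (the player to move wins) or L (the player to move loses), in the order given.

17: L, 21: L, 1: W

Use the standard recursion: the mover loses at a terminal position; elsewhere, the mover wins exactly when some move hands the opponent an L position.
n=0: no move → L
n=1: can move to 0, which is L ⇒ W
n=2: the only move is to 1(W), a W ⇒ L
n=3: can move to 2, which is L ⇒ W
n=4: moves to 3(W), 1(W); every one is W ⇒ L
n=5: can move to 4, which is L ⇒ W
n=6: moves to 5(W), 3(W); every one is W ⇒ L
n=7: can move to 6, which is L ⇒ W
n=8: can move to 0, which is L ⇒ W
n=9: can move to 6, which is L ⇒ W
n=10: can move to 2, which is L ⇒ W
n=11: can move to 4, which is L ⇒ W
n=12: can move to 4, which is L ⇒ W
n=13: can move to 6, which is L ⇒ W
n=14: can move to 6, which is L ⇒ W
n=15: moves to 14(W), 12(W), 8(W), 7(W); every one is W ⇒ L
n=16: can move to 15, which is L ⇒ W
n=17: moves to 16(W), 14(W), 10(W), 9(W); every one is W ⇒ L
n=18: can move to 17, which is L ⇒ W
n=19: moves to 18(W), 16(W), 12(W), 11(W); every one is W ⇒ L
n=20: can move to 19, which is L ⇒ W
n=21: moves to 20(W), 18(W), 14(W), 13(W); every one is W ⇒ L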